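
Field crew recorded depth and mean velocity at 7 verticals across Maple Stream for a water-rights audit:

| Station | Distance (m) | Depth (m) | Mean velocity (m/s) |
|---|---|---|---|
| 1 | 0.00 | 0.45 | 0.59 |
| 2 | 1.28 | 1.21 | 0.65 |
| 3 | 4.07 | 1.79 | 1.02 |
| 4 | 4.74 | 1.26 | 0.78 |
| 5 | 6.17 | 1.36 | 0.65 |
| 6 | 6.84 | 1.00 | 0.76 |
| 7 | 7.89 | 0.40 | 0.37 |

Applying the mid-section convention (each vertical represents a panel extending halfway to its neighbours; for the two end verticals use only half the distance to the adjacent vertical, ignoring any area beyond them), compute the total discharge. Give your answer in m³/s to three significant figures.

7.62 m³/s

w_1 = (1.28 − 0.00)/2 = 0.64 m; q_1 = 0.59 × 0.45 × 0.64 = 0.1699 m³/s
w_2 = (4.07 − 0.00)/2 = 2.035 m; q_2 = 0.65 × 1.21 × 2.035 = 1.601 m³/s
w_3 = (4.74 − 1.28)/2 = 1.73 m; q_3 = 1.02 × 1.79 × 1.73 = 3.159 m³/s
w_4 = (6.17 − 4.07)/2 = 1.05 m; q_4 = 0.78 × 1.26 × 1.05 = 1.032 m³/s
w_5 = (6.84 − 4.74)/2 = 1.05 m; q_5 = 0.65 × 1.36 × 1.05 = 0.9282 m³/s
w_6 = (7.89 − 6.17)/2 = 0.86 m; q_6 = 0.76 × 1.00 × 0.86 = 0.6536 m³/s
w_7 = (7.89 − 6.84)/2 = 0.525 m; q_7 = 0.37 × 0.40 × 0.525 = 0.07770 m³/s
Q = Σ qᵢ = 7.621 m³/s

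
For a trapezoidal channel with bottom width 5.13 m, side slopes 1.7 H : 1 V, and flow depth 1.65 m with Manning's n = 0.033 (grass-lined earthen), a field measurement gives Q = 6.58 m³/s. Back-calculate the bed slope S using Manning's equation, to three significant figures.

0.000235

A = (b + z·y)·y = (5.13 + 1.7×1.65)×1.65 = 13.09 m²
P = b + 2y√(1+z²) = 5.13 + 2×1.65×√(1+1.7²) = 11.64 m
R = A/P = 13.09/11.64 = 1.125 m
S = (Q·n / (1·A·R^(2/3)))² = (6.58×0.033 / (1×13.09×1.082))² = 0.0002351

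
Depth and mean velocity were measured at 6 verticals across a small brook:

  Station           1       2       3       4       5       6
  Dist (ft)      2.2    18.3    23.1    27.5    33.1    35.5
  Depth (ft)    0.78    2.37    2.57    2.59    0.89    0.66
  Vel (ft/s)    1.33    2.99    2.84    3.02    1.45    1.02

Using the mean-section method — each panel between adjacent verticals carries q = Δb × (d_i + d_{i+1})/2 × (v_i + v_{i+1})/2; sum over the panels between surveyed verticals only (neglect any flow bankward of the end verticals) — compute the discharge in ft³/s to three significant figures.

147 ft³/s

Panel 1-2: Δb = 16.1 ft, d̄ = (0.78+2.37)/2 = 1.575, v̄ = (1.33+2.99)/2 = 2.16 → q = 16.1×1.575×2.16 = 54.77 ft³/s
Panel 2-3: Δb = 4.8 ft, d̄ = (2.37+2.57)/2 = 2.47, v̄ = (2.99+2.84)/2 = 2.915 → q = 4.8×2.47×2.915 = 34.56 ft³/s
Panel 3-4: Δb = 4.4 ft, d̄ = (2.57+2.59)/2 = 2.58, v̄ = (2.84+3.02)/2 = 2.93 → q = 4.4×2.58×2.93 = 33.26 ft³/s
Panel 4-5: Δb = 5.6 ft, d̄ = (2.59+0.89)/2 = 1.74, v̄ = (3.02+1.45)/2 = 2.235 → q = 5.6×1.74×2.235 = 21.78 ft³/s
Panel 5-6: Δb = 2.4 ft, d̄ = (0.89+0.66)/2 = 0.775, v̄ = (1.45+1.02)/2 = 1.235 → q = 2.4×0.775×1.235 = 2.297 ft³/s
Q = Σ q = 146.7 ft³/s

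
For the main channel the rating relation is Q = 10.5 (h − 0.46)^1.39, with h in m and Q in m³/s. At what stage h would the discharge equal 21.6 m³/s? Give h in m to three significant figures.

2.14 m

h − h₀ = (Q/C)^(1/b) = (21.6/10.5)^(1/1.39) = 1.680 m
h = 0.46 + 1.680 = 2.140 m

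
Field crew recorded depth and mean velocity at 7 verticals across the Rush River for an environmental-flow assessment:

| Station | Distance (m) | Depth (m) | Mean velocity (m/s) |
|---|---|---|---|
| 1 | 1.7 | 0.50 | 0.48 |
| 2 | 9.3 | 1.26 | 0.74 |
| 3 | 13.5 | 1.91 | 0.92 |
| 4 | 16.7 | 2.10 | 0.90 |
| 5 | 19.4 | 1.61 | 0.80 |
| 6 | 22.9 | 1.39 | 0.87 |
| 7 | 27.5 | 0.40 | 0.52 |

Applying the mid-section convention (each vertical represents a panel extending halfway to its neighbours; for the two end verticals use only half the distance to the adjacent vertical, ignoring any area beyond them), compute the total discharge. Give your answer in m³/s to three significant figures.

27.9 m³/s

w_1 = (9.3 − 1.7)/2 = 3.8 m; q_1 = 0.48 × 0.50 × 3.8 = 0.9120 m³/s
w_2 = (13.5 − 1.7)/2 = 5.9 m; q_2 = 0.74 × 1.26 × 5.9 = 5.501 m³/s
w_3 = (16.7 − 9.3)/2 = 3.7 m; q_3 = 0.92 × 1.91 × 3.7 = 6.502 m³/s
w_4 = (19.4 − 13.5)/2 = 2.95 m; q_4 = 0.90 × 2.10 × 2.95 = 5.576 m³/s
w_5 = (22.9 − 16.7)/2 = 3.1 m; q_5 = 0.80 × 1.61 × 3.1 = 3.993 m³/s
w_6 = (27.5 − 19.4)/2 = 4.05 m; q_6 = 0.87 × 1.39 × 4.05 = 4.898 m³/s
w_7 = (27.5 − 22.9)/2 = 2.3 m; q_7 = 0.52 × 0.40 × 2.3 = 0.4784 m³/s
Q = Σ qᵢ = 27.86 m³/s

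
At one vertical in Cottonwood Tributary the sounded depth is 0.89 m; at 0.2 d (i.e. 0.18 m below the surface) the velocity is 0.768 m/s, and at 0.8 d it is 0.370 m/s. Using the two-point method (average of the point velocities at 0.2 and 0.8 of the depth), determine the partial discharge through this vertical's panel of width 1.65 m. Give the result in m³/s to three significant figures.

v̄ = (0.768 + 0.370) / 2 = 0.5690 m/s
q = v̄ × d × w = 0.5690 × 0.89 × 1.65 = 0.8356 m³/s

0.836 m³/s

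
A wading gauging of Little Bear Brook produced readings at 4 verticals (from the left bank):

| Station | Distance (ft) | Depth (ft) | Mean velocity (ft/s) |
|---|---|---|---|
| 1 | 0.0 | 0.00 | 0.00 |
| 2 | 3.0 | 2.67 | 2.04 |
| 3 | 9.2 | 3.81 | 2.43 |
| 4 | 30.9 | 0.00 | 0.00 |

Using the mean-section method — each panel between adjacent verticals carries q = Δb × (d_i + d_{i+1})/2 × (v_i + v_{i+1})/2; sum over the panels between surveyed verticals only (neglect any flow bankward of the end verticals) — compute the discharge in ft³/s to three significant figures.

Panel 1-2: Δb = 3 ft, d̄ = (0.00+2.67)/2 = 1.335, v̄ = (0.00+2.04)/2 = 1.02 → q = 3×1.335×1.02 = 4.085 ft³/s
Panel 2-3: Δb = 6.2 ft, d̄ = (2.67+3.81)/2 = 3.24, v̄ = (2.04+2.43)/2 = 2.235 → q = 6.2×3.24×2.235 = 44.90 ft³/s
Panel 3-4: Δb = 21.7 ft, d̄ = (3.81+0.00)/2 = 1.905, v̄ = (2.43+0.00)/2 = 1.215 → q = 21.7×1.905×1.215 = 50.23 ft³/s
Q = Σ q = 99.21 ft³/s

99.2 ft³/s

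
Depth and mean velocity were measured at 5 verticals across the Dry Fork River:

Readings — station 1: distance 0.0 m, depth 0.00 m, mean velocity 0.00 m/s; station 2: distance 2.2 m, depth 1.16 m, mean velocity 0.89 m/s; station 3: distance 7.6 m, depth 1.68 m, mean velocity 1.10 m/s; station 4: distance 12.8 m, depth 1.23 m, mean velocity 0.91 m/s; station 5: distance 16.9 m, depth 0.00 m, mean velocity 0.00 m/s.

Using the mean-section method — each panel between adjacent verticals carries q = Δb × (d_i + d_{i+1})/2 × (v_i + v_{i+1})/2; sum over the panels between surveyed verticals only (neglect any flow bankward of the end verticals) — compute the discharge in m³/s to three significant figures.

Panel 1-2: Δb = 2.2 m, d̄ = (0.00+1.16)/2 = 0.58, v̄ = (0.00+0.89)/2 = 0.445 → q = 2.2×0.58×0.445 = 0.5678 m³/s
Panel 2-3: Δb = 5.4 m, d̄ = (1.16+1.68)/2 = 1.42, v̄ = (0.89+1.10)/2 = 0.995 → q = 5.4×1.42×0.995 = 7.630 m³/s
Panel 3-4: Δb = 5.2 m, d̄ = (1.68+1.23)/2 = 1.455, v̄ = (1.10+0.91)/2 = 1.005 → q = 5.2×1.455×1.005 = 7.604 m³/s
Panel 4-5: Δb = 4.1 m, d̄ = (1.23+0.00)/2 = 0.615, v̄ = (0.91+0.00)/2 = 0.455 → q = 4.1×0.615×0.455 = 1.147 m³/s
Q = Σ q = 16.95 m³/s

16.9 m³/s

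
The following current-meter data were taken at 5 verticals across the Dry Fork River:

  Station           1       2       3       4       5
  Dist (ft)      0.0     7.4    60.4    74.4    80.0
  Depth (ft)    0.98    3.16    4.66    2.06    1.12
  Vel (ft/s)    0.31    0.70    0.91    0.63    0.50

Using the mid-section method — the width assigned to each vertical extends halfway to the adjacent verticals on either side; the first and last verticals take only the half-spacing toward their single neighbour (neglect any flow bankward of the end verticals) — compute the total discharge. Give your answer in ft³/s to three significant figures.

224 ft³/s

w_1 = (7.4 − 0.0)/2 = 3.7 ft; q_1 = 0.31 × 0.98 × 3.7 = 1.124 ft³/s
w_2 = (60.4 − 0.0)/2 = 30.2 ft; q_2 = 0.70 × 3.16 × 30.2 = 66.80 ft³/s
w_3 = (74.4 − 7.4)/2 = 33.5 ft; q_3 = 0.91 × 4.66 × 33.5 = 142.1 ft³/s
w_4 = (80.0 − 60.4)/2 = 9.8 ft; q_4 = 0.63 × 2.06 × 9.8 = 12.72 ft³/s
w_5 = (80.0 − 74.4)/2 = 2.8 ft; q_5 = 0.50 × 1.12 × 2.8 = 1.568 ft³/s
Q = Σ qᵢ = 224.3 ft³/s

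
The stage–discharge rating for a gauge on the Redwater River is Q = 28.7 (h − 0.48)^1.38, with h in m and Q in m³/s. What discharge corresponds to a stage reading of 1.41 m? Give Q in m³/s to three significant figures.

Q = 28.7 × (1.41 − 0.48)^1.38 = 28.7 × 0.93^1.38 = 25.97 m³/s

26.0 m³/s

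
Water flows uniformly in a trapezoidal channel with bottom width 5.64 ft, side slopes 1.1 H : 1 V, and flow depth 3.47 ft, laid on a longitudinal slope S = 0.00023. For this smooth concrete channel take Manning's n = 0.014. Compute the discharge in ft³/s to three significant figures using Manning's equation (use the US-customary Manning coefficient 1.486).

85.4 ft³/s

A = (b + z·y)·y = (5.64 + 1.1×3.47)×3.47 = 32.82 ft²
P = b + 2y√(1+z²) = 5.64 + 2×3.47×√(1+1.1²) = 15.96 ft
R = A/P = 32.82/15.96 = 2.057 ft
Q = (1.486/n)·A·R^(2/3)·S^(1/2) = (1.486/0.014) × 32.82 × 2.057^(2/3) × 0.00023^(1/2) = 85.43 ft³/s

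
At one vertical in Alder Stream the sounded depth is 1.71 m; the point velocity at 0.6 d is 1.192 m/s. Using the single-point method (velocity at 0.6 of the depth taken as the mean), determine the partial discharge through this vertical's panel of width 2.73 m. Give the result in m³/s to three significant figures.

v̄ = v₀.₆ = 1.192 m/s
q = v̄ × d × w = 1.192 × 1.71 × 2.73 = 5.565 m³/s

5.56 m³/s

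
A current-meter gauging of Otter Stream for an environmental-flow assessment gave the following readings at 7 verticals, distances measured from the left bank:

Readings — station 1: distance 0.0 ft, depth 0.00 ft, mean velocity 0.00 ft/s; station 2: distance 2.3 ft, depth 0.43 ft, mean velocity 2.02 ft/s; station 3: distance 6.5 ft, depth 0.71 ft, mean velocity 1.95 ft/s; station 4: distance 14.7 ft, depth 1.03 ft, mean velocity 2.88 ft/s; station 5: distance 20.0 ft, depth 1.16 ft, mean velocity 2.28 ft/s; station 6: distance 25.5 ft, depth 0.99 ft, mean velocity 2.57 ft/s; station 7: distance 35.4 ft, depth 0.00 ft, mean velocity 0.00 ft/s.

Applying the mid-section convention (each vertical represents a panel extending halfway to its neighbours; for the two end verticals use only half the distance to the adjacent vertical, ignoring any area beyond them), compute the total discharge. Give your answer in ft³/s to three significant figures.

w_2 = (6.5 − 0.0)/2 = 3.25 ft; q_2 = 2.02 × 0.43 × 3.25 = 2.823 ft³/s
w_3 = (14.7 − 2.3)/2 = 6.2 ft; q_3 = 1.95 × 0.71 × 6.2 = 8.584 ft³/s
w_4 = (20.0 − 6.5)/2 = 6.75 ft; q_4 = 2.88 × 1.03 × 6.75 = 20.02 ft³/s
w_5 = (25.5 − 14.7)/2 = 5.4 ft; q_5 = 2.28 × 1.16 × 5.4 = 14.28 ft³/s
w_6 = (35.4 − 20.0)/2 = 7.7 ft; q_6 = 2.57 × 0.99 × 7.7 = 19.59 ft³/s
Stations 1, 7 contribute zero (depth or velocity is 0).
Q = Σ qᵢ = 65.30 ft³/s

65.3 ft³/s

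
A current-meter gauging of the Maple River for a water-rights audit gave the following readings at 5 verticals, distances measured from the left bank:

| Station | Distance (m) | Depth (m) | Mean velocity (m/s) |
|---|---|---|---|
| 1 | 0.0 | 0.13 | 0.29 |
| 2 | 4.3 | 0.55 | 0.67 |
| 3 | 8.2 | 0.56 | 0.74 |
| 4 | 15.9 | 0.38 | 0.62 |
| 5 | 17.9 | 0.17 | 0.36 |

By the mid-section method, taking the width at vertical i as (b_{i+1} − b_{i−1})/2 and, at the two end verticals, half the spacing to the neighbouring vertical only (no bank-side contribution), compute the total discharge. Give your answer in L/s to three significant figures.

5200 L/s

w_1 = (4.3 − 0.0)/2 = 2.15 m; q_1 = 0.29 × 0.13 × 2.15 = 0.08106 m³/s
w_2 = (8.2 − 0.0)/2 = 4.1 m; q_2 = 0.67 × 0.55 × 4.1 = 1.511 m³/s
w_3 = (15.9 − 4.3)/2 = 5.8 m; q_3 = 0.74 × 0.56 × 5.8 = 2.404 m³/s
w_4 = (17.9 − 8.2)/2 = 4.85 m; q_4 = 0.62 × 0.38 × 4.85 = 1.143 m³/s
w_5 = (17.9 − 15.9)/2 = 1 m; q_5 = 0.36 × 0.17 × 1 = 0.06120 m³/s
Q = Σ qᵢ = 5.199 m³/s
= 5.199 × 1000 = 5199 L/s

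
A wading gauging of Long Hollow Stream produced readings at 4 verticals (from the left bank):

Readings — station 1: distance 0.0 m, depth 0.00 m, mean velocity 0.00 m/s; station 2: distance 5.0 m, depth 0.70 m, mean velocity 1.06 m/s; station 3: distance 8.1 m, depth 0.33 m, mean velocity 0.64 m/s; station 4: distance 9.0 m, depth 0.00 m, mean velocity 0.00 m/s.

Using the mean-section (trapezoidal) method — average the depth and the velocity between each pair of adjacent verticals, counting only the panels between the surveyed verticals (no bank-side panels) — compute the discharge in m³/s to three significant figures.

2.33 m³/s

Panel 1-2: Δb = 5 m, d̄ = (0.00+0.70)/2 = 0.35, v̄ = (0.00+1.06)/2 = 0.53 → q = 5×0.35×0.53 = 0.9275 m³/s
Panel 2-3: Δb = 3.1 m, d̄ = (0.70+0.33)/2 = 0.515, v̄ = (1.06+0.64)/2 = 0.85 → q = 3.1×0.515×0.85 = 1.357 m³/s
Panel 3-4: Δb = 0.9 m, d̄ = (0.33+0.00)/2 = 0.165, v̄ = (0.64+0.00)/2 = 0.32 → q = 0.9×0.165×0.32 = 0.04752 m³/s
Q = Σ q = 2.332 m³/s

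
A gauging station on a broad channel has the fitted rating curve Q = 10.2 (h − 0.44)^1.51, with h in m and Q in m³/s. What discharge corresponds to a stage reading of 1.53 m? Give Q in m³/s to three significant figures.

Q = 10.2 × (1.53 − 0.44)^1.51 = 10.2 × 1.09^1.51 = 11.62 m³/s

11.6 m³/s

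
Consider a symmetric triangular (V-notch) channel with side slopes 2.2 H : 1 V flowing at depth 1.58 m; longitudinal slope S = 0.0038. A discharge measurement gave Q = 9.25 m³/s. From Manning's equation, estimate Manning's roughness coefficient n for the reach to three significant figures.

A = z·y² = 2.2×1.58² = 5.492 m²
P = 2y√(1+z²) = 2×1.58×√(1+2.2²) = 7.636 m
R = A/P = 5.492/7.636 = 0.7192 m
n = (1/Q)·A·R^(2/3)·S^(1/2) = (1/9.25) × 5.492 × 0.8027 × 0.06164 = 0.02938

0.0294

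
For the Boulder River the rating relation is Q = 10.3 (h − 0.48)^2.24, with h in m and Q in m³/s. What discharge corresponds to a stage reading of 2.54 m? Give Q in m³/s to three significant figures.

52.0 m³/s

Q = 10.3 × (2.54 − 0.48)^2.24 = 10.3 × 2.06^2.24 = 51.99 m³/s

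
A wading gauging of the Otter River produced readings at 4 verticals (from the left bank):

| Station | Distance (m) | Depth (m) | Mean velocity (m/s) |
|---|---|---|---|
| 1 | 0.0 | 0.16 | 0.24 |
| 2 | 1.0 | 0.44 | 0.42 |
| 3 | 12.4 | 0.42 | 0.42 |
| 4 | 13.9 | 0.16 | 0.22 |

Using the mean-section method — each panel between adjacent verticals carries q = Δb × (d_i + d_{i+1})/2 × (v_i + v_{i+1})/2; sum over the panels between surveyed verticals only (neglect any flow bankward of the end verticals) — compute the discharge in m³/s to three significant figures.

Panel 1-2: Δb = 1 m, d̄ = (0.16+0.44)/2 = 0.3, v̄ = (0.24+0.42)/2 = 0.33 → q = 1×0.3×0.33 = 0.09900 m³/s
Panel 2-3: Δb = 11.4 m, d̄ = (0.44+0.42)/2 = 0.43, v̄ = (0.42+0.42)/2 = 0.42 → q = 11.4×0.43×0.42 = 2.059 m³/s
Panel 3-4: Δb = 1.5 m, d̄ = (0.42+0.16)/2 = 0.29, v̄ = (0.42+0.22)/2 = 0.32 → q = 1.5×0.29×0.32 = 0.1392 m³/s
Q = Σ q = 2.297 m³/s

2.30 m³/s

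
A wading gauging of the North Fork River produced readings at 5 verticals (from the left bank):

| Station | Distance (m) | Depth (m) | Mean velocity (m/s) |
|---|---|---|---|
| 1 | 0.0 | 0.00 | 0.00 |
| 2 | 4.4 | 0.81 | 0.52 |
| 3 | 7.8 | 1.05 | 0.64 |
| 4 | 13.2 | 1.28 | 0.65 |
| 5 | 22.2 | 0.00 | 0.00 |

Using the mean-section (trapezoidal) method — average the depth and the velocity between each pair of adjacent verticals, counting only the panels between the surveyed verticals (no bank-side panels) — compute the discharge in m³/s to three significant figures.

8.23 m³/s

Panel 1-2: Δb = 4.4 m, d̄ = (0.00+0.81)/2 = 0.405, v̄ = (0.00+0.52)/2 = 0.26 → q = 4.4×0.405×0.26 = 0.4633 m³/s
Panel 2-3: Δb = 3.4 m, d̄ = (0.81+1.05)/2 = 0.93, v̄ = (0.52+0.64)/2 = 0.58 → q = 3.4×0.93×0.58 = 1.834 m³/s
Panel 3-4: Δb = 5.4 m, d̄ = (1.05+1.28)/2 = 1.165, v̄ = (0.64+0.65)/2 = 0.645 → q = 5.4×1.165×0.645 = 4.058 m³/s
Panel 4-5: Δb = 9 m, d̄ = (1.28+0.00)/2 = 0.64, v̄ = (0.65+0.00)/2 = 0.325 → q = 9×0.64×0.325 = 1.872 m³/s
Q = Σ q = 8.227 m³/s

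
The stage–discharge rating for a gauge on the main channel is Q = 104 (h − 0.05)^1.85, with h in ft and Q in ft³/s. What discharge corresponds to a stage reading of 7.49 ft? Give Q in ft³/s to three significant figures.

4260 ft³/s

Q = 104 × (7.49 − 0.05)^1.85 = 104 × 7.44^1.85 = 4260 ft³/s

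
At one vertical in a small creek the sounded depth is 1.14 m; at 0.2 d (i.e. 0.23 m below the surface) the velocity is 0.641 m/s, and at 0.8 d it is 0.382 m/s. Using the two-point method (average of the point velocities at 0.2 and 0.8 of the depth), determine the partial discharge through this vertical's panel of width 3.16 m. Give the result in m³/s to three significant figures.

v̄ = (0.641 + 0.382) / 2 = 0.5115 m/s
q = v̄ × d × w = 0.5115 × 1.14 × 3.16 = 1.843 m³/s

1.84 m³/s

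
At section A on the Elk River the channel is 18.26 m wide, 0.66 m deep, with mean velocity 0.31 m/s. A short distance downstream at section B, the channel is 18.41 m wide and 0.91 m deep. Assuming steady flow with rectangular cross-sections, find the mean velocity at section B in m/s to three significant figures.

Q = A₁V₁ = (18.26×0.66) × 0.31 = 3.736 m³/s
A₂ = 18.41 × 0.91 = 16.75 m²
V₂ = Q/A₂ = 3.736/16.75 = 0.2230 m/s

0.223 m/s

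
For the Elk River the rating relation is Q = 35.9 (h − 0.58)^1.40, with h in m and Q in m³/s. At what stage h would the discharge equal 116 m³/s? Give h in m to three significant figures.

h − h₀ = (Q/C)^(1/b) = (116/35.9)^(1/1.40) = 2.311 m
h = 0.58 + 2.311 = 2.891 m

2.89 m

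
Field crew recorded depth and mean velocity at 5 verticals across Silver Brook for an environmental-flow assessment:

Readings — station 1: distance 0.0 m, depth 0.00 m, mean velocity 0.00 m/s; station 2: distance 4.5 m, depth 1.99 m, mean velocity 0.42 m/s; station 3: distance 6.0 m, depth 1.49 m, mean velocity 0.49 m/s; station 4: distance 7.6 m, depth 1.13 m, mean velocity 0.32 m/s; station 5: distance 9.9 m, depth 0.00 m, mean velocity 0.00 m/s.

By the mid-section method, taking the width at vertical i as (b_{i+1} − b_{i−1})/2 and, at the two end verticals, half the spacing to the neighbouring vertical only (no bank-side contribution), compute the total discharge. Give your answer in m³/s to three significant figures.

4.34 m³/s

w_2 = (6.0 − 0.0)/2 = 3 m; q_2 = 0.42 × 1.99 × 3 = 2.507 m³/s
w_3 = (7.6 − 4.5)/2 = 1.55 m; q_3 = 0.49 × 1.49 × 1.55 = 1.132 m³/s
w_4 = (9.9 − 6.0)/2 = 1.95 m; q_4 = 0.32 × 1.13 × 1.95 = 0.7051 m³/s
Stations 1, 5 contribute zero (depth or velocity is 0).
Q = Σ qᵢ = 4.344 m³/s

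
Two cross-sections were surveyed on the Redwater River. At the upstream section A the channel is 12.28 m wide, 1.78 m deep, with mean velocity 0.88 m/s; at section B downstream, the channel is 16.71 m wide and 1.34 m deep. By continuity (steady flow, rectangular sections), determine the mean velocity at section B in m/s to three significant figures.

0.859 m/s

Q = A₁V₁ = (12.28×1.78) × 0.88 = 19.24 m³/s
A₂ = 16.71 × 1.34 = 22.39 m²
V₂ = Q/A₂ = 19.24/22.39 = 0.8591 m/s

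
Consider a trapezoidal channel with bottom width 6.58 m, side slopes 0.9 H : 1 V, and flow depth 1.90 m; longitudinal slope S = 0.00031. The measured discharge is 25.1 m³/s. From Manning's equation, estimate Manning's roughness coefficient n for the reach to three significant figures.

0.0135

A = (b + z·y)·y = (6.58 + 0.9×1.90)×1.90 = 15.75 m²
P = b + 2y√(1+z²) = 6.58 + 2×1.90×√(1+0.9²) = 11.69 m
R = A/P = 15.75/11.69 = 1.347 m
n = (1/Q)·A·R^(2/3)·S^(1/2) = (1/25.1) × 15.75 × 1.220 × 0.01761 = 0.01348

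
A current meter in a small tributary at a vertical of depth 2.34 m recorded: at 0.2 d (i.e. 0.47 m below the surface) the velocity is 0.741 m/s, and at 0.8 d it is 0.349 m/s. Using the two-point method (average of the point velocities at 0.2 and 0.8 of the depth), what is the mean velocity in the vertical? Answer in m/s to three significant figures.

v̄ = (0.741 + 0.349) / 2 = 0.5450 m/s

0.545 m/s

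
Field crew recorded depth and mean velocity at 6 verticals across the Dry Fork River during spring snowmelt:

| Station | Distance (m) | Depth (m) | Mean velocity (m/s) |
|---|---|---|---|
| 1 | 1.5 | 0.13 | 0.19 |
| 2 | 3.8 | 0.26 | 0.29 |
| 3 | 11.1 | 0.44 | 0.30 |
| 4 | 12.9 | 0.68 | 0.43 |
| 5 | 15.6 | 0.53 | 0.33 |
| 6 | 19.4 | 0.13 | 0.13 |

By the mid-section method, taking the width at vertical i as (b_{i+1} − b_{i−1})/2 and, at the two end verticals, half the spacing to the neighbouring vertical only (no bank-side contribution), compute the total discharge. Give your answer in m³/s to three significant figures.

w_1 = (3.8 − 1.5)/2 = 1.15 m; q_1 = 0.19 × 0.13 × 1.15 = 0.02841 m³/s
w_2 = (11.1 − 1.5)/2 = 4.8 m; q_2 = 0.29 × 0.26 × 4.8 = 0.3619 m³/s
w_3 = (12.9 − 3.8)/2 = 4.55 m; q_3 = 0.30 × 0.44 × 4.55 = 0.6006 m³/s
w_4 = (15.6 − 11.1)/2 = 2.25 m; q_4 = 0.43 × 0.68 × 2.25 = 0.6579 m³/s
w_5 = (19.4 − 12.9)/2 = 3.25 m; q_5 = 0.33 × 0.53 × 3.25 = 0.5684 m³/s
w_6 = (19.4 − 15.6)/2 = 1.9 m; q_6 = 0.13 × 0.13 × 1.9 = 0.03211 m³/s
Q = Σ qᵢ = 2.249 m³/s

2.25 m³/s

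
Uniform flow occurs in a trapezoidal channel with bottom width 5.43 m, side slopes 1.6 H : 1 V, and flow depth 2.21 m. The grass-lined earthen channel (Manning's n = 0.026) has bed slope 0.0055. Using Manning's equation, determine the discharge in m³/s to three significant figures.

A = (b + z·y)·y = (5.43 + 1.6×2.21)×2.21 = 19.81 m²
P = b + 2y√(1+z²) = 5.43 + 2×2.21×√(1+1.6²) = 13.77 m
R = A/P = 19.81/13.77 = 1.439 m
Q = (1/n)·A·R^(2/3)·S^(1/2) = (1/0.026) × 19.81 × 1.439^(2/3) × 0.0055^(1/2) = 72.04 m³/s

72.0 m³/s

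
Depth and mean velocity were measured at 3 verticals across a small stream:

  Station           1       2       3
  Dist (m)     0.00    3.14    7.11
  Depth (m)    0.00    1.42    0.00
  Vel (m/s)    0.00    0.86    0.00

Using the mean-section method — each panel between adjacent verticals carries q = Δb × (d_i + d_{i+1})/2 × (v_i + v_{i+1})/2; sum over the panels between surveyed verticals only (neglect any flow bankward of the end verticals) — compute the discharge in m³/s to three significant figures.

Panel 1-2: Δb = 3.14 m, d̄ = (0.00+1.42)/2 = 0.71, v̄ = (0.00+0.86)/2 = 0.43 → q = 3.14×0.71×0.43 = 0.9586 m³/s
Panel 2-3: Δb = 3.97 m, d̄ = (1.42+0.00)/2 = 0.71, v̄ = (0.86+0.00)/2 = 0.43 → q = 3.97×0.71×0.43 = 1.212 m³/s
Q = Σ q = 2.171 m³/s

2.17 m³/s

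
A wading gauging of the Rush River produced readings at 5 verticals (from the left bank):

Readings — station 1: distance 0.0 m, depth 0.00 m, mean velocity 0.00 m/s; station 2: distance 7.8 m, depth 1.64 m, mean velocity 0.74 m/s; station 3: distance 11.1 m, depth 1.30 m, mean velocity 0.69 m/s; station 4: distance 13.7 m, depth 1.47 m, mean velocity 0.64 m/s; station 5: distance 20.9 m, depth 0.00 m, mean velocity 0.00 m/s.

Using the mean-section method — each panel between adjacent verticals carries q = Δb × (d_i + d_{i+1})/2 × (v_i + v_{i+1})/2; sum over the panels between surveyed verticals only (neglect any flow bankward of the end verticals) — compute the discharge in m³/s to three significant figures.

Panel 1-2: Δb = 7.8 m, d̄ = (0.00+1.64)/2 = 0.82, v̄ = (0.00+0.74)/2 = 0.37 → q = 7.8×0.82×0.37 = 2.367 m³/s
Panel 2-3: Δb = 3.3 m, d̄ = (1.64+1.30)/2 = 1.47, v̄ = (0.74+0.69)/2 = 0.715 → q = 3.3×1.47×0.715 = 3.468 m³/s
Panel 3-4: Δb = 2.6 m, d̄ = (1.30+1.47)/2 = 1.385, v̄ = (0.69+0.64)/2 = 0.665 → q = 2.6×1.385×0.665 = 2.395 m³/s
Panel 4-5: Δb = 7.2 m, d̄ = (1.47+0.00)/2 = 0.735, v̄ = (0.64+0.00)/2 = 0.32 → q = 7.2×0.735×0.32 = 1.693 m³/s
Q = Σ q = 9.923 m³/s

9.92 m³/s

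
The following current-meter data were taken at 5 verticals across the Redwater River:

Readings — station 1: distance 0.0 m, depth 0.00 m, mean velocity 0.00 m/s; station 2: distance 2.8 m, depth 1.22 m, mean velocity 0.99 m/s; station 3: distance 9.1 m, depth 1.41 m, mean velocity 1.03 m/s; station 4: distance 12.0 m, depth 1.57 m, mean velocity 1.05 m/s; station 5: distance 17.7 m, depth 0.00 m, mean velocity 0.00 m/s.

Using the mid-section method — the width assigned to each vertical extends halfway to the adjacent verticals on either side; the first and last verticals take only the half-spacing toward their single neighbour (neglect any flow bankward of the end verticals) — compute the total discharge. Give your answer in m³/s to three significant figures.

19.3 m³/s

w_2 = (9.1 − 0.0)/2 = 4.55 m; q_2 = 0.99 × 1.22 × 4.55 = 5.495 m³/s
w_3 = (12.0 − 2.8)/2 = 4.6 m; q_3 = 1.03 × 1.41 × 4.6 = 6.681 m³/s
w_4 = (17.7 − 9.1)/2 = 4.3 m; q_4 = 1.05 × 1.57 × 4.3 = 7.089 m³/s
Stations 1, 5 contribute zero (depth or velocity is 0).
Q = Σ qᵢ = 19.26 m³/s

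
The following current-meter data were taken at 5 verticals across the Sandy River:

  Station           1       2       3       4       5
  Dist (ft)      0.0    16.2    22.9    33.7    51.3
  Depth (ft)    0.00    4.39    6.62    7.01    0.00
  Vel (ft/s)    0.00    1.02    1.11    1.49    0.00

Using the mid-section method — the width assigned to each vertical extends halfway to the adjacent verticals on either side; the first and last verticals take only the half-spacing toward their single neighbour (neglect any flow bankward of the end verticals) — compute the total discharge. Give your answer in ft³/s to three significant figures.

264 ft³/s

w_2 = (22.9 − 0.0)/2 = 11.45 ft; q_2 = 1.02 × 4.39 × 11.45 = 51.27 ft³/s
w_3 = (33.7 − 16.2)/2 = 8.75 ft; q_3 = 1.11 × 6.62 × 8.75 = 64.30 ft³/s
w_4 = (51.3 − 22.9)/2 = 14.2 ft; q_4 = 1.49 × 7.01 × 14.2 = 148.3 ft³/s
Stations 1, 5 contribute zero (depth or velocity is 0).
Q = Σ qᵢ = 263.9 ft³/s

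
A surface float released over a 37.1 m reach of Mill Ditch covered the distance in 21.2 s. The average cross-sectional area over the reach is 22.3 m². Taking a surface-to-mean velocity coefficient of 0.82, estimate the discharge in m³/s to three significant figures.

32.0 m³/s

v_surface = L / t̄ = 37.1 / 21.2 = 1.750 m/s
v_mean = 0.82 × 1.750 = 1.435 m/s
Q = A × v_mean = 22.3 × 1.435 = 32.00 m³/s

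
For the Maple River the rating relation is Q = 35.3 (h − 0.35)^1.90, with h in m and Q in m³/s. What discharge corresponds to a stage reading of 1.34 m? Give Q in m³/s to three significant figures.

Q = 35.3 × (1.34 − 0.35)^1.90 = 35.3 × 0.99^1.90 = 34.63 m³/s

34.6 m³/s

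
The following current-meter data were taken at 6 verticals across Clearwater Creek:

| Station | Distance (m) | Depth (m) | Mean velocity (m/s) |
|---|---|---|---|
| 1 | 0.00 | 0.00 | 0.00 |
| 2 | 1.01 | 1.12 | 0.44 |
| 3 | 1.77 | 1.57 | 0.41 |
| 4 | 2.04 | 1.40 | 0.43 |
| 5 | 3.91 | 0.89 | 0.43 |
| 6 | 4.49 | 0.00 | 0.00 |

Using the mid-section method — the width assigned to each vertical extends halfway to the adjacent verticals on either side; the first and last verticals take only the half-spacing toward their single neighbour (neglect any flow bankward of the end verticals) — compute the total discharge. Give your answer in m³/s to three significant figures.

w_2 = (1.77 − 0.00)/2 = 0.885 m; q_2 = 0.44 × 1.12 × 0.885 = 0.4361 m³/s
w_3 = (2.04 − 1.01)/2 = 0.515 m; q_3 = 0.41 × 1.57 × 0.515 = 0.3315 m³/s
w_4 = (3.91 − 1.77)/2 = 1.07 m; q_4 = 0.43 × 1.40 × 1.07 = 0.6441 m³/s
w_5 = (4.49 − 2.04)/2 = 1.225 m; q_5 = 0.43 × 0.89 × 1.225 = 0.4688 m³/s
Stations 1, 6 contribute zero (depth or velocity is 0).
Q = Σ qᵢ = 1.881 m³/s

1.88 m³/s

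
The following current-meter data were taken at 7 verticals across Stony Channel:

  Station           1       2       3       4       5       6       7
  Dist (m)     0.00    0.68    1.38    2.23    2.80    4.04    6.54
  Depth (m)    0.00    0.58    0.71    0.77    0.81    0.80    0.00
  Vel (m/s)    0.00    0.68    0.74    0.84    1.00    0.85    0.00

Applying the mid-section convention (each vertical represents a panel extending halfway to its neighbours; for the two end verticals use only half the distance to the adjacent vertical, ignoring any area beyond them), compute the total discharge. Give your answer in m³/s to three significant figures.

w_2 = (1.38 − 0.00)/2 = 0.69 m; q_2 = 0.68 × 0.58 × 0.69 = 0.2721 m³/s
w_3 = (2.23 − 0.68)/2 = 0.775 m; q_3 = 0.74 × 0.71 × 0.775 = 0.4072 m³/s
w_4 = (2.80 − 1.38)/2 = 0.71 m; q_4 = 0.84 × 0.77 × 0.71 = 0.4592 m³/s
w_5 = (4.04 − 2.23)/2 = 0.905 m; q_5 = 1.00 × 0.81 × 0.905 = 0.7331 m³/s
w_6 = (6.54 − 2.80)/2 = 1.87 m; q_6 = 0.85 × 0.80 × 1.87 = 1.272 m³/s
Stations 1, 7 contribute zero (depth or velocity is 0).
Q = Σ qᵢ = 3.143 m³/s

3.14 m³/s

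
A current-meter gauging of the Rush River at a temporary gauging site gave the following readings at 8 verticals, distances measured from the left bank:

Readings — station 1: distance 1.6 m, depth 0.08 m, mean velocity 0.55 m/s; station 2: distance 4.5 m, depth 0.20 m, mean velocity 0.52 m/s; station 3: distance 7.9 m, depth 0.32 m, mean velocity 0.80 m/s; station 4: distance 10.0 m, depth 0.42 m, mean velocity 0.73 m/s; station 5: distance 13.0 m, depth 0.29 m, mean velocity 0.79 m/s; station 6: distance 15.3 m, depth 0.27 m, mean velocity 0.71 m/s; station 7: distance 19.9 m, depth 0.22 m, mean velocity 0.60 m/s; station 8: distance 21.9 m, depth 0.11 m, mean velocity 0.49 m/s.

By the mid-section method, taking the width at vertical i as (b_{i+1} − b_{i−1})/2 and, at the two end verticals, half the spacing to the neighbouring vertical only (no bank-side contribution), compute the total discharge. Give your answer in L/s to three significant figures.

3640 L/s

w_1 = (4.5 − 1.6)/2 = 1.45 m; q_1 = 0.55 × 0.08 × 1.45 = 0.06380 m³/s
w_2 = (7.9 − 1.6)/2 = 3.15 m; q_2 = 0.52 × 0.20 × 3.15 = 0.3276 m³/s
w_3 = (10.0 − 4.5)/2 = 2.75 m; q_3 = 0.80 × 0.32 × 2.75 = 0.7040 m³/s
w_4 = (13.0 − 7.9)/2 = 2.55 m; q_4 = 0.73 × 0.42 × 2.55 = 0.7818 m³/s
w_5 = (15.3 − 10.0)/2 = 2.65 m; q_5 = 0.79 × 0.29 × 2.65 = 0.6071 m³/s
w_6 = (19.9 − 13.0)/2 = 3.45 m; q_6 = 0.71 × 0.27 × 3.45 = 0.6614 m³/s
w_7 = (21.9 − 15.3)/2 = 3.3 m; q_7 = 0.60 × 0.22 × 3.3 = 0.4356 m³/s
w_8 = (21.9 − 19.9)/2 = 1 m; q_8 = 0.49 × 0.11 × 1 = 0.05390 m³/s
Q = Σ qᵢ = 3.635 m³/s
= 3.635 × 1000 = 3635 L/s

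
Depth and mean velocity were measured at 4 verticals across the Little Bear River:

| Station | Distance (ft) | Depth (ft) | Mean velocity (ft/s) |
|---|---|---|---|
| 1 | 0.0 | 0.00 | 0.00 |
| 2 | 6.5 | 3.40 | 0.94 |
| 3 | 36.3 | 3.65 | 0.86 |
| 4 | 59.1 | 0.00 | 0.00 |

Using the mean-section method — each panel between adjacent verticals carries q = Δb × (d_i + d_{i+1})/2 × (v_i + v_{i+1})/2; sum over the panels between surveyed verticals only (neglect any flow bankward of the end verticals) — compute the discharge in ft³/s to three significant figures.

118 ft³/s

Panel 1-2: Δb = 6.5 ft, d̄ = (0.00+3.40)/2 = 1.7, v̄ = (0.00+0.94)/2 = 0.47 → q = 6.5×1.7×0.47 = 5.194 ft³/s
Panel 2-3: Δb = 29.8 ft, d̄ = (3.40+3.65)/2 = 3.525, v̄ = (0.94+0.86)/2 = 0.9 → q = 29.8×3.525×0.9 = 94.54 ft³/s
Panel 3-4: Δb = 22.8 ft, d̄ = (3.65+0.00)/2 = 1.825, v̄ = (0.86+0.00)/2 = 0.43 → q = 22.8×1.825×0.43 = 17.89 ft³/s
Q = Σ q = 117.6 ft³/s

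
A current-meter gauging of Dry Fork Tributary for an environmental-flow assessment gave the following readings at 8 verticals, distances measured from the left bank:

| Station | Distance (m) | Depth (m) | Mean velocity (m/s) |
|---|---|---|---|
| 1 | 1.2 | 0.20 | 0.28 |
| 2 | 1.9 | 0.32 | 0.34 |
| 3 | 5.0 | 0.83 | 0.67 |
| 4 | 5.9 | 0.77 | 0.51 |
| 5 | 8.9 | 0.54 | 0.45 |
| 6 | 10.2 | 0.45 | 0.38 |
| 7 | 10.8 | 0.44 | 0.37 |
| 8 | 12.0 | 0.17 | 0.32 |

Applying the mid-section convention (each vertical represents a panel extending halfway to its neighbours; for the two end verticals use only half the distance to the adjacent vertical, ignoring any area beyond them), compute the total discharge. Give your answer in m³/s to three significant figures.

w_1 = (1.9 − 1.2)/2 = 0.35 m; q_1 = 0.28 × 0.20 × 0.35 = 0.01960 m³/s
w_2 = (5.0 − 1.2)/2 = 1.9 m; q_2 = 0.34 × 0.32 × 1.9 = 0.2067 m³/s
w_3 = (5.9 − 1.9)/2 = 2 m; q_3 = 0.67 × 0.83 × 2 = 1.112 m³/s
w_4 = (8.9 − 5.0)/2 = 1.95 m; q_4 = 0.51 × 0.77 × 1.95 = 0.7658 m³/s
w_5 = (10.2 − 5.9)/2 = 2.15 m; q_5 = 0.45 × 0.54 × 2.15 = 0.5225 m³/s
w_6 = (10.8 − 8.9)/2 = 0.95 m; q_6 = 0.38 × 0.45 × 0.95 = 0.1625 m³/s
w_7 = (12.0 − 10.2)/2 = 0.9 m; q_7 = 0.37 × 0.44 × 0.9 = 0.1465 m³/s
w_8 = (12.0 − 10.8)/2 = 0.6 m; q_8 = 0.32 × 0.17 × 0.6 = 0.03264 m³/s
Q = Σ qᵢ = 2.968 m³/s

2.97 m³/s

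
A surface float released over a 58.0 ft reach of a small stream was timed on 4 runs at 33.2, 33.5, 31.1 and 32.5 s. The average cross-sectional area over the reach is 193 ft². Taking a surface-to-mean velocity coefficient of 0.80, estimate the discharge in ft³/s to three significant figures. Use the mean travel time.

t̄ = (33.2 + 33.5 + 31.1 + 32.5) / 4 = 32.575 s
v_surface = L / t̄ = 58.0 / 32.575 = 1.781 ft/s
v_mean = 0.80 × 1.781 = 1.424 ft/s
Q = A × v_mean = 193 × 1.424 = 274.9 ft³/s

275 ft³/s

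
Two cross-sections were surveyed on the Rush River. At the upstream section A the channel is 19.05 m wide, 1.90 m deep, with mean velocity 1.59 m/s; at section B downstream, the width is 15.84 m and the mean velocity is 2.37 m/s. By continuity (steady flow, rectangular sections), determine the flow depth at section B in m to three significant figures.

1.53 m

Q = A₁V₁ = (19.05×1.90) × 1.59 = 57.55 m³/s
d₂ = Q/(b₂ V₂) = 57.55/(15.84×2.37) = 1.533 m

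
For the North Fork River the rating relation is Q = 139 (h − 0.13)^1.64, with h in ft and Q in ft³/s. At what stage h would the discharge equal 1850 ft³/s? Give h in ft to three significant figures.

h − h₀ = (Q/C)^(1/b) = (1850/139)^(1/1.64) = 4.847 ft
h = 0.13 + 4.847 = 4.977 ft

4.98 ft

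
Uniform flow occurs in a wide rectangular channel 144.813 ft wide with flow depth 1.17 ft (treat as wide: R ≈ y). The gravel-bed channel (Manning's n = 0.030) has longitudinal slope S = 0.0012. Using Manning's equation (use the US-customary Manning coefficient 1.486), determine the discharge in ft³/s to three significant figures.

323 ft³/s

A = b·y = 144.813 × 1.17 = 169.4 ft²
Wide channel: R ≈ y = 1.17 ft
Q = (1.486/n)·A·R^(2/3)·S^(1/2) = (1.486/0.030) × 169.4 × 1.170^(2/3) × 0.0012^(1/2) = 322.8 ft³/s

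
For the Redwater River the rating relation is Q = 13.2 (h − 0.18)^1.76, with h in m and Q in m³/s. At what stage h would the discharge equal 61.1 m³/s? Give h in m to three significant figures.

2.57 m

h − h₀ = (Q/C)^(1/b) = (61.1/13.2)^(1/1.76) = 2.388 m
h = 0.18 + 2.388 = 2.568 m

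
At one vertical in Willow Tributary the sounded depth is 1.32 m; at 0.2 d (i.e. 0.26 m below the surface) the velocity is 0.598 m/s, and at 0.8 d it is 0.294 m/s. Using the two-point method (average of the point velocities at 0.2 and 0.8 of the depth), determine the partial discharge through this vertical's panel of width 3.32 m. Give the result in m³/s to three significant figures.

1.95 m³/s

v̄ = (0.598 + 0.294) / 2 = 0.4460 m/s
q = v̄ × d × w = 0.4460 × 1.32 × 3.32 = 1.955 m³/s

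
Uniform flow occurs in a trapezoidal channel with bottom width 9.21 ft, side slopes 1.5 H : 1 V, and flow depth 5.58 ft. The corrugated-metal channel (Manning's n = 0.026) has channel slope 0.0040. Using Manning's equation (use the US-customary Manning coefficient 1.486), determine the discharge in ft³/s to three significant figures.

A = (b + z·y)·y = (9.21 + 1.5×5.58)×5.58 = 98.10 ft²
P = b + 2y√(1+z²) = 9.21 + 2×5.58×√(1+1.5²) = 29.33 ft
R = A/P = 98.10/29.33 = 3.345 ft
Q = (1.486/n)·A·R^(2/3)·S^(1/2) = (1.486/0.026) × 98.10 × 3.345^(2/3) × 0.0040^(1/2) = 793.0 ft³/s

793 ft³/s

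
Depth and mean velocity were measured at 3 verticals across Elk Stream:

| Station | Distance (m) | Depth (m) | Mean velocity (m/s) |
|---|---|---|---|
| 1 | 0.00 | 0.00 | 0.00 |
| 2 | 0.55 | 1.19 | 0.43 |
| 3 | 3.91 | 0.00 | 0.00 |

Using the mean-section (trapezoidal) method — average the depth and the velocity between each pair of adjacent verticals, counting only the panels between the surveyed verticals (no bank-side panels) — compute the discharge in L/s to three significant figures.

500 L/s

Panel 1-2: Δb = 0.55 m, d̄ = (0.00+1.19)/2 = 0.595, v̄ = (0.00+0.43)/2 = 0.215 → q = 0.55×0.595×0.215 = 0.07036 m³/s
Panel 2-3: Δb = 3.36 m, d̄ = (1.19+0.00)/2 = 0.595, v̄ = (0.43+0.00)/2 = 0.215 → q = 3.36×0.595×0.215 = 0.4298 m³/s
Q = Σ q = 0.5002 m³/s
= 0.5002 × 1000 = 500.2 L/s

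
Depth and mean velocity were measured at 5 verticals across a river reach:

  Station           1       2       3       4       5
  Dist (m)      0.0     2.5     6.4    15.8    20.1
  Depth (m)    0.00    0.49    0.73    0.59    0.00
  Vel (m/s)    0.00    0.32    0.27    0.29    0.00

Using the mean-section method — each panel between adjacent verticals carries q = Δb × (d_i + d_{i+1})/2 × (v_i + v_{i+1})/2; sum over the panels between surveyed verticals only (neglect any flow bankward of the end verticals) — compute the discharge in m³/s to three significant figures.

2.72 m³/s

Panel 1-2: Δb = 2.5 m, d̄ = (0.00+0.49)/2 = 0.245, v̄ = (0.00+0.32)/2 = 0.16 → q = 2.5×0.245×0.16 = 0.09800 m³/s
Panel 2-3: Δb = 3.9 m, d̄ = (0.49+0.73)/2 = 0.61, v̄ = (0.32+0.27)/2 = 0.295 → q = 3.9×0.61×0.295 = 0.7018 m³/s
Panel 3-4: Δb = 9.4 m, d̄ = (0.73+0.59)/2 = 0.66, v̄ = (0.27+0.29)/2 = 0.28 → q = 9.4×0.66×0.28 = 1.737 m³/s
Panel 4-5: Δb = 4.3 m, d̄ = (0.59+0.00)/2 = 0.295, v̄ = (0.29+0.00)/2 = 0.145 → q = 4.3×0.295×0.145 = 0.1839 m³/s
Q = Σ q = 2.721 m³/s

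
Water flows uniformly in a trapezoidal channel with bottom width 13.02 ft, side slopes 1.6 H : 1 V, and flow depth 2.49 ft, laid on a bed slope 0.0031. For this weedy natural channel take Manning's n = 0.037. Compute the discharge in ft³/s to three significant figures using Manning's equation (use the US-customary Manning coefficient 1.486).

A = (b + z·y)·y = (13.02 + 1.6×2.49)×2.49 = 42.34 ft²
P = b + 2y√(1+z²) = 13.02 + 2×2.49×√(1+1.6²) = 22.42 ft
R = A/P = 42.34/22.42 = 1.889 ft
Q = (1.486/n)·A·R^(2/3)·S^(1/2) = (1.486/0.037) × 42.34 × 1.889^(2/3) × 0.0031^(1/2) = 144.7 ft³/s

145 ft³/s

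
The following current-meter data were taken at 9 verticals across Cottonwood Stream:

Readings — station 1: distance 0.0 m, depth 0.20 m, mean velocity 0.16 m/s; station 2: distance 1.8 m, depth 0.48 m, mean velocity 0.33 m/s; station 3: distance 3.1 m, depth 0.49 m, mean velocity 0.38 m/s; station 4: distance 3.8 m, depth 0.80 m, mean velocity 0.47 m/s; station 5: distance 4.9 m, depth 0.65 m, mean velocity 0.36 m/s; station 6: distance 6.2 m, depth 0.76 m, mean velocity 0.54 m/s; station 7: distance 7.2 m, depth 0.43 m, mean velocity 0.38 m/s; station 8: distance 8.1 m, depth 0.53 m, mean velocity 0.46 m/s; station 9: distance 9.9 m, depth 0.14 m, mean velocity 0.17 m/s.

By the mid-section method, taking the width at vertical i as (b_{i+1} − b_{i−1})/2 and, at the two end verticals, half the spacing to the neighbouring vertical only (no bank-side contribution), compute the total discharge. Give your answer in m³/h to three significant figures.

w_1 = (1.8 − 0.0)/2 = 0.9 m; q_1 = 0.16 × 0.20 × 0.9 = 0.02880 m³/s
w_2 = (3.1 − 0.0)/2 = 1.55 m; q_2 = 0.33 × 0.48 × 1.55 = 0.2455 m³/s
w_3 = (3.8 − 1.8)/2 = 1 m; q_3 = 0.38 × 0.49 × 1 = 0.1862 m³/s
w_4 = (4.9 − 3.1)/2 = 0.9 m; q_4 = 0.47 × 0.80 × 0.9 = 0.3384 m³/s
w_5 = (6.2 − 3.8)/2 = 1.2 m; q_5 = 0.36 × 0.65 × 1.2 = 0.2808 m³/s
w_6 = (7.2 − 4.9)/2 = 1.15 m; q_6 = 0.54 × 0.76 × 1.15 = 0.4720 m³/s
w_7 = (8.1 − 6.2)/2 = 0.95 m; q_7 = 0.38 × 0.43 × 0.95 = 0.1552 m³/s
w_8 = (9.9 − 7.2)/2 = 1.35 m; q_8 = 0.46 × 0.53 × 1.35 = 0.3291 m³/s
w_9 = (9.9 − 8.1)/2 = 0.9 m; q_9 = 0.17 × 0.14 × 0.9 = 0.02142 m³/s
Q = Σ qᵢ = 2.057 m³/s
= 2.057 × 3600 = 7407 m³/h

7410 m³/h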